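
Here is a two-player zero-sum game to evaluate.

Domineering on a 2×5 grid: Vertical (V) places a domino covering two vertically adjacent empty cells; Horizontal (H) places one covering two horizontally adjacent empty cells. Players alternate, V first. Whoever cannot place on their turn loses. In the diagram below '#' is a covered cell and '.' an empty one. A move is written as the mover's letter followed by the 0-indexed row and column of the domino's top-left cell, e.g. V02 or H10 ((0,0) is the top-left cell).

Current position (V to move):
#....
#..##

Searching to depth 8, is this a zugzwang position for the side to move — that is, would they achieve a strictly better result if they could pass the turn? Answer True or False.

zugzwang(#..../#..##, V) = False

p1 V@[#..../#..##]: V01[##.../##.##]-1 V02[#.#../#.###]+1*
p2 H@[#.#../#.###]: H03[#.###/#.###]-1*
p3 V@[#.###/#.###]: V01[#####/#####]+1*
p4 H@[#####/#####] terminal -1; root [#..../#..##] d8
if V skipped the turn, H would face:
~ p1 H@[#..../#..##]: H01[###../#..##]+1* H02[#.##./#..##]-1 H03[#..##/#..##]-1 H11[#..../#####]+1
~ p2 V@[###../#..##] terminal -1; root [#..../#..##] d8
compare (V): move=+1 vs pass=-1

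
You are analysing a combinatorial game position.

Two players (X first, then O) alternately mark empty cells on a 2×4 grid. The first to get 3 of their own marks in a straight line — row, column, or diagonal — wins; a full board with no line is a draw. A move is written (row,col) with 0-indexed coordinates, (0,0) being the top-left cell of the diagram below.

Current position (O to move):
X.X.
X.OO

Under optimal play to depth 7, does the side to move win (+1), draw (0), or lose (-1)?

value(X.X./X.OO, O) = +1

[X.X./X.OO] O move#1: (0,1):+0/XOX./X.OO, (0,3):-1/X.XO/X.OO, (1,1):+1/X.X./XOOO*
[X.X./XOOO] end (terminal -1, X#2); searched X.X./X.OO to 7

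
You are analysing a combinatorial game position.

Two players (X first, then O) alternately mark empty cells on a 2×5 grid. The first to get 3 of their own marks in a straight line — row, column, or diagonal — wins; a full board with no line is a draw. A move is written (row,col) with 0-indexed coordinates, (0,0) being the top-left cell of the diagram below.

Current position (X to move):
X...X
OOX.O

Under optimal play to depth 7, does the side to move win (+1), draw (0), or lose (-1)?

p1 X@[X...X/OOX.O]: (0,1)[XX..X/OOX.O]+0 (0,2)[X.X.X/OOX.O]+1* (0,3)[X..XX/OOX.O]+0 (1,3)[X...X/OOXXO]+0
p2 O@[X.X.X/OOX.O]: (0,1)[XOX.X/OOX.O]-1* (0,3)[X.XOX/OOX.O]-1 (1,3)[X.X.X/OOXOO]-1
p3 X@[XOX.X/OOX.O]: (0,3)[XOXXX/OOX.O]+1* (1,3)[XOX.X/OOXXO]+0
p4 O@[XOXXX/OOX.O] terminal -1; root [X...X/OOX.O] d7

value(X...X/OOX.O, X) = +1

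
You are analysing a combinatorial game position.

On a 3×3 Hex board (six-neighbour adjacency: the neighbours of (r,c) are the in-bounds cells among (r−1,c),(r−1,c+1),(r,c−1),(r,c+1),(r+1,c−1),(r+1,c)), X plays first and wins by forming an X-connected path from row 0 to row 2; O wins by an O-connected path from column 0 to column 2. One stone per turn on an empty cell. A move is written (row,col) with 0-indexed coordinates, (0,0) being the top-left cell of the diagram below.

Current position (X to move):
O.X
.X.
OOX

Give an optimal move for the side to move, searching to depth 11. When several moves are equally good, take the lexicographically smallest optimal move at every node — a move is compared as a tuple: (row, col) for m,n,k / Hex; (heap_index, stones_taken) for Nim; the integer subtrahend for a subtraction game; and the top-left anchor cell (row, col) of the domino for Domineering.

p1 X@[O.X/.X./OOX]: (0,1)[OXX/.X./OOX]-1 (1,0)[O.X/XX./OOX]-1 (1,2)[O.X/.XX/OOX]+1*
p2 O@[O.X/.XX/OOX] terminal -1; root [O.X/.X./OOX] d11

X's best at [O.X/.X./OOX]: (1,2)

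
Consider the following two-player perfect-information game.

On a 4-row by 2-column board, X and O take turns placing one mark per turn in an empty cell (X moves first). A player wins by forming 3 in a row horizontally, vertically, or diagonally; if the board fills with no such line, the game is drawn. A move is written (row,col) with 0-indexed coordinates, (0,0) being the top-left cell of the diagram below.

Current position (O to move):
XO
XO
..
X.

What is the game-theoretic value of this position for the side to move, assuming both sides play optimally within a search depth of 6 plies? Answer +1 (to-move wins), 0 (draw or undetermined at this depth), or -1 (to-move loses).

value(XO/XO/../X., O) = +1

[XO/XO/../X.] O move#1: (2,0):+0/XO/XO/O./X., (2,1):+1/XO/XO/.O/X.*, (3,1):-1/XO/XO/../XO
[XO/XO/.O/X.] end (terminal -1, X#2); searched XO/XO/../X. to 6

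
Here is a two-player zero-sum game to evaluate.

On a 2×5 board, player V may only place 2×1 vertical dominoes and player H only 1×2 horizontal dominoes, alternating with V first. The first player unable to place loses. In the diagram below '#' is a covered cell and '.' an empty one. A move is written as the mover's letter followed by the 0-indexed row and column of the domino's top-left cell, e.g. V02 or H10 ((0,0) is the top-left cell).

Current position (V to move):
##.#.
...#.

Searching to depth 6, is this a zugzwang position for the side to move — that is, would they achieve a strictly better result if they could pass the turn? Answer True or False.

zugzwang(##.#./...#., V) = False

ply 1, V at ##.#./...#. | V02=+1→####./..##.*; V04=-1→##.##/...##
ply 2, H at ####./..##. | H10=-1→####./####.*
ply 3, V at ####./####. | V04=+1→#####/#####*
ply 4: #####/##### is terminal -1 (H); from ##.#./...#. depth 6
suppose V passes — search the same position with H to move:
pass> ply 1, H at ##.#./...#. | H10=-1→##.#./##.#.*; H11=-1→##.#./.###.
pass> ply 2, V at ##.#./##.#. | V02=+1→####./####.*; V04=+1→##.##/##.##
pass> ply 3: ####./####. is terminal -1 (H); from ##.#./...#. depth 6
for V: play +1, pass +1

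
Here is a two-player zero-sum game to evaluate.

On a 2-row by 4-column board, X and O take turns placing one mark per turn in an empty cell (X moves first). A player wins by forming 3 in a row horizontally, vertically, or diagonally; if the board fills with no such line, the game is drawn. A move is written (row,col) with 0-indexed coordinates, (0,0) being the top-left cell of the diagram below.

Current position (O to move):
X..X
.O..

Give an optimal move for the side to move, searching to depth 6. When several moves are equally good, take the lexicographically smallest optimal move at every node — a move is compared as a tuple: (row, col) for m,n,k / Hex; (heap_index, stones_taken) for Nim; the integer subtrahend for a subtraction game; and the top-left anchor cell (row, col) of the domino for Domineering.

ply 1, O at X..X/.O.. | (0,1)=+0→XO.X/.O..; (0,2)=+0→X.OX/.O..; (1,0)=+0→X..X/OO..; (1,2)=+1→X..X/.OO.*; (1,3)=+0→X..X/.O.O
ply 2, X at X..X/.OO. | (0,1)=-1→XX.X/.OO.*; (0,2)=-1→X.XX/.OO.; (1,0)=-1→X..X/XOO.; (1,3)=-1→X..X/.OOX
ply 3, O at XX.X/.OO. | (0,2)=+1→XXOX/.OO.*; (1,0)=+1→XX.X/OOO.; (1,3)=+1→XX.X/.OOO
ply 4, X at XXOX/.OO. | (1,0)=-1→XXOX/XOO.*; (1,3)=-1→XXOX/.OOX
ply 5, O at XXOX/XOO. | (1,3)=+1→XXOX/XOOO*
ply 6: XXOX/XOOO is terminal -1 (X); from X..X/.O.. depth 6

O's best at [X..X/.O..]: (1,2)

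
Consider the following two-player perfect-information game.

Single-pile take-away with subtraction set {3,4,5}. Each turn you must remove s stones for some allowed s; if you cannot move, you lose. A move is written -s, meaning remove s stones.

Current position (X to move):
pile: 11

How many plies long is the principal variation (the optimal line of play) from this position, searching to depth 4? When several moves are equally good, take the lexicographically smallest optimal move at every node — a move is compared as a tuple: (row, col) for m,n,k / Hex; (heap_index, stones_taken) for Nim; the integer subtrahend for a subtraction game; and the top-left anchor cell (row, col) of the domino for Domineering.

PV length from [11]: 3 plies

ply 1, X at 11 | -3=+1→8*; -4=-1→7; -5=-1→6
ply 2, O at 8 | -3=-1→5*; -4=-1→4; -5=-1→3
ply 3, X at 5 | -3=+1→2*; -4=+1→1; -5=+1→0
ply 4: 2 is terminal -1 (O); from 11 depth 4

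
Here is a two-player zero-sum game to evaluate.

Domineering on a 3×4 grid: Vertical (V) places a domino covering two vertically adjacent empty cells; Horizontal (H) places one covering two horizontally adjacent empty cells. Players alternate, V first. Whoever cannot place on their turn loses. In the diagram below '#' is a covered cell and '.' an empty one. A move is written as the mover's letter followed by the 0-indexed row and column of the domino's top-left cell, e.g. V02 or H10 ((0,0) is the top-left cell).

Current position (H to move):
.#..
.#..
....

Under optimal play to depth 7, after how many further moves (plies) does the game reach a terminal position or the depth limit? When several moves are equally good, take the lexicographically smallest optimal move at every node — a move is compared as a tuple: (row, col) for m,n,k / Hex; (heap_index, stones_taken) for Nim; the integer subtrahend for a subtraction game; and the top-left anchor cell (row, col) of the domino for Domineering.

PV length from [.#../.#../....]: 3 plies

ply 1, H at .#../.#../.... | H02=-1→.###/.#../....; H12=+1→.#../.###/....*; H20=-1→.#../.#../##..; H21=-1→.#../.#../.##.; H22=-1→.#../.#../..##
ply 2, V at .#../.###/.... | V00=-1→##../####/....*; V10=-1→.#../####/#...
ply 3, H at ##../####/.... | H02=+1→####/####/....*; H20=+1→##../####/##..; H21=+1→##../####/.##.; H22=+1→##../####/..##
ply 4: ####/####/.... is terminal -1 (V); from .#../.#../.... depth 7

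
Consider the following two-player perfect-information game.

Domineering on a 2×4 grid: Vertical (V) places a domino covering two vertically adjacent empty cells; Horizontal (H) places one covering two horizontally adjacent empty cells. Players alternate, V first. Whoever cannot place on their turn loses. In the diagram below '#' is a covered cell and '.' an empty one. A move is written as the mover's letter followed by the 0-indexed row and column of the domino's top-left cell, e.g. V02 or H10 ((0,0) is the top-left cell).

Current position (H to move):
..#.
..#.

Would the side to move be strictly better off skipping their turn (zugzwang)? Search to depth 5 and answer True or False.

p1 H@[..#./..#.]: H00[###./..#.]+1* H10[..#./###.]+1
p2 V@[###./..#.]: V03[####/..##]-1*
p3 H@[####/..##]: H10[####/####]+1*
p4 V@[####/####] terminal -1; root [..#./..#.] d5
pass branch (V moves first from the same position):
  | p1 V@[..#./..#.]: V00[#.#./#.#.]+1* V01[.##./.##.]+1 V03[..##/..##]-1
  | p2 H@[#.#./#.#.] terminal -1; root [..#./..#.] d5
H moving scores +1; H passing scores -1

zugzwang(..#./..#., H) = False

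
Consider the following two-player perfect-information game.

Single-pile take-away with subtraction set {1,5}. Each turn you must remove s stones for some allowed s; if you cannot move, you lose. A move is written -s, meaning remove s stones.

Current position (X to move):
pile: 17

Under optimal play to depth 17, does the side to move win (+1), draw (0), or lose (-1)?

value(17, X) = +1

[17] X move#1: -1:+1/16*, -5:+1/12
[16] O move#2: -1:-1/15*, -5:-1/11
[15] X move#3: -1:+1/14*, -5:+1/10
[14] O move#4: -1:-1/13*, -5:-1/9
[13] X move#5: -1:+1/12*, -5:+1/8
[12] O move#6: -1:-1/11*, -5:-1/7
[11] X move#7: -1:+1/10*, -5:+1/6
[10] O move#8: -1:-1/9*, -5:-1/5
[9] X move#9: -1:+1/8*, -5:+1/4
[8] O move#10: -1:-1/7*, -5:-1/3
[7] X move#11: -1:+1/6*, -5:+1/2
[6] O move#12: -1:-1/5*, -5:-1/1
[5] X move#13: -1:+1/4*, -5:+1/0
[4] O move#14: -1:-1/3*
[3] X move#15: -1:+1/2*
[2] O move#16: -1:-1/1*
[1] X move#17: -1:+1/0*
[0] end (terminal -1, O#18); searched 17 to 17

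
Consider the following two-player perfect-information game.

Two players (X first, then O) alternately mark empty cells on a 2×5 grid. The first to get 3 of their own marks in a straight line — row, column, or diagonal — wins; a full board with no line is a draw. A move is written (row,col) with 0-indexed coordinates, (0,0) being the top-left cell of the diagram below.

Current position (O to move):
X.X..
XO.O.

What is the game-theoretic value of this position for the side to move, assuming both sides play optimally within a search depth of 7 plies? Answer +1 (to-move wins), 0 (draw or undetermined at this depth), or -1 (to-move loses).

value(X.X../XO.O., O) = +1

p1 O@[X.X../XO.O.]: (0,1)[XOX../XO.O.]+0 (0,3)[X.XO./XO.O.]-1 (0,4)[X.X.O/XO.O.]-1 (1,2)[X.X../XOOO.]+1* (1,4)[X.X../XO.OO]-1
p2 X@[X.X../XOOO.] terminal -1; root [X.X../XO.O.] d7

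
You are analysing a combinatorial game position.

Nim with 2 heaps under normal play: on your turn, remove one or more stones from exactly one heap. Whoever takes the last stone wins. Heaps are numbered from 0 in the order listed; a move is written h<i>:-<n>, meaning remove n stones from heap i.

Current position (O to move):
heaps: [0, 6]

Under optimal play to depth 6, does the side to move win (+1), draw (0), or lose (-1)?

ply 1, O at (0,6) | h1:-1=-1→(0,5); h1:-2=-1→(0,4); h1:-3=-1→(0,3); h1:-4=-1→(0,2); h1:-5=-1→(0,1); h1:-6=+1→(0,0)*
ply 2: (0,0) is terminal -1 (X); from (0,6) depth 6

value((0,6), O) = +1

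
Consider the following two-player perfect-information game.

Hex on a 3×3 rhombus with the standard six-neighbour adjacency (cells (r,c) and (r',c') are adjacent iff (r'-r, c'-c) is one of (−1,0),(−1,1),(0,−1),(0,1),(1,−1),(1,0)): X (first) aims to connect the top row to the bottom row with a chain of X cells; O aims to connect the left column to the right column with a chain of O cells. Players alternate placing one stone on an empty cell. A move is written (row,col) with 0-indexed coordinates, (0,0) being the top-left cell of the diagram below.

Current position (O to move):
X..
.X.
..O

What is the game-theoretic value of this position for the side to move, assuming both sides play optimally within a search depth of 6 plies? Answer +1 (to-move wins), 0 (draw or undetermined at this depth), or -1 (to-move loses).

value(X../.X./..O, O) = -1

p1 O@[X../.X./..O]: (0,1)[XO./.X./..O]-1* (0,2)[X.O/.X./..O]-1 (1,0)[X../OX./..O]-1 (1,2)[X../.XO/..O]-1 (2,0)[X../.X./O.O]-1 (2,1)[X../.X./.OO]-1
p2 X@[XO./.X./..O]: (0,2)[XOX/.X./..O]+1* (1,0)[XO./XX./..O]+1 (1,2)[XO./.XX/..O]+1 (2,0)[XO./.X./X.O]+1 (2,1)[XO./.X./.XO]+1
p3 O@[XOX/.X./..O]: (1,0)[XOX/OX./..O]-1* (1,2)[XOX/.XO/..O]-1 (2,0)[XOX/.X./O.O]-1 (2,1)[XOX/.X./.OO]-1
p4 X@[XOX/OX./..O]: (1,2)[XOX/OXX/..O]+1* (2,0)[XOX/OX./X.O]+1 (2,1)[XOX/OX./.XO]+1
p5 O@[XOX/OXX/..O]: (2,0)[XOX/OXX/O.O]-1* (2,1)[XOX/OXX/.OO]-1
p6 X@[XOX/OXX/O.O]: (2,1)[XOX/OXX/OXO]+1*
p7 O@[XOX/OXX/OXO] terminal -1; root [X../.X./..O] d6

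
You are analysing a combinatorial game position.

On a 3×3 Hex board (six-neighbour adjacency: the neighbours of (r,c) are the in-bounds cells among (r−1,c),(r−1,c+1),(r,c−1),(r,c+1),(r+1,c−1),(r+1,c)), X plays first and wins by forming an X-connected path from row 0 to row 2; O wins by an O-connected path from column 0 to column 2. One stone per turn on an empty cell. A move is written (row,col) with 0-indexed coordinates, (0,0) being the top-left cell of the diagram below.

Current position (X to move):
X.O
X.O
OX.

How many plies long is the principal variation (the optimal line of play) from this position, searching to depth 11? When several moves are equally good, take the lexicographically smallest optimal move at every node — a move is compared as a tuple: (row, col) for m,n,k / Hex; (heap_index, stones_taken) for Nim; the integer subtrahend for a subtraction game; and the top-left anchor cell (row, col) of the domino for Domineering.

p1 X@[X.O/X.O/OX.]: (0,1)[XXO/X.O/OX.]-1 (1,1)[X.O/XXO/OX.]+1* (2,2)[X.O/X.O/OXX]-1
p2 O@[X.O/XXO/OX.] terminal -1; root [X.O/X.O/OX.] d11

PV length from [X.O/X.O/OX.]: 1 ply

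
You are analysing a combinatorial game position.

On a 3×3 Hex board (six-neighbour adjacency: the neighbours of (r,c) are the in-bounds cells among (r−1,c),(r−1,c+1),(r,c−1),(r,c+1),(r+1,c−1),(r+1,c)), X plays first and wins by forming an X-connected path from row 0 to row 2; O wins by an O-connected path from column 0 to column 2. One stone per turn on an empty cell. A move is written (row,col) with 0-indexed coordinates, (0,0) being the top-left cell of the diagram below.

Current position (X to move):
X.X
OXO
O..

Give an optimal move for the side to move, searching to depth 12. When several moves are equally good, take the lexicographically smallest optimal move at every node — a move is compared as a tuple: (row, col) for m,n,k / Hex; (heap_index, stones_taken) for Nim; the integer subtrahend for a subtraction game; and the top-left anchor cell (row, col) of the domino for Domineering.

X's best at [X.X/OXO/O..]: (2,1)

[X.X/OXO/O..] X move#1: (0,1):-1/XXX/OXO/O.., (2,1):+1/X.X/OXO/OX.*, (2,2):-1/X.X/OXO/O.X
[X.X/OXO/OX.] end (terminal -1, O#2); searched X.X/OXO/O.. to 12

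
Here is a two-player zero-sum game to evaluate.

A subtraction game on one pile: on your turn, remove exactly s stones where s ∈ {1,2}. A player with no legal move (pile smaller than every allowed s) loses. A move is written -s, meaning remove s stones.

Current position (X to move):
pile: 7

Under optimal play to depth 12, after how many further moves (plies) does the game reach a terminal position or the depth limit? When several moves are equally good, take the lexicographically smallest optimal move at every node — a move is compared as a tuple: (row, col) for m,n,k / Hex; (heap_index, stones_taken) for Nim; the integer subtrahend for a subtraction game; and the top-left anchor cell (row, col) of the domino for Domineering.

ply 1, X at 7 | -1=+1→6*; -2=-1→5
ply 2, O at 6 | -1=-1→5*; -2=-1→4
ply 3, X at 5 | -1=-1→4; -2=+1→3*
ply 4, O at 3 | -1=-1→2*; -2=-1→1
ply 5, X at 2 | -1=-1→1; -2=+1→0*
ply 6: 0 is terminal -1 (O); from 7 depth 12

PV length from [7]: 5 plies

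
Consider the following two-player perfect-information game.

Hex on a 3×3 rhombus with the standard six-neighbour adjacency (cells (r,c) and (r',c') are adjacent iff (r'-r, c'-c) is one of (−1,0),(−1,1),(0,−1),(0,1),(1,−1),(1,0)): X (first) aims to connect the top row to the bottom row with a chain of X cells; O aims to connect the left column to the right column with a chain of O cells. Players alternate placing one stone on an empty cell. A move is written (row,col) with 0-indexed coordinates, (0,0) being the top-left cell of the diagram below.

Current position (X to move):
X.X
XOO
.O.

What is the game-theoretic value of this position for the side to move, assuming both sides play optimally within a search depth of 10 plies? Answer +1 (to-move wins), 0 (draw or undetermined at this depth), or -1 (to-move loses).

p1 X@[X.X/XOO/.O.]: (0,1)[XXX/XOO/.O.]-1 (2,0)[X.X/XOO/XO.]+1* (2,2)[X.X/XOO/.OX]-1
p2 O@[X.X/XOO/XO.] terminal -1; root [X.X/XOO/.O.] d10

value(X.X/XOO/.O., X) = +1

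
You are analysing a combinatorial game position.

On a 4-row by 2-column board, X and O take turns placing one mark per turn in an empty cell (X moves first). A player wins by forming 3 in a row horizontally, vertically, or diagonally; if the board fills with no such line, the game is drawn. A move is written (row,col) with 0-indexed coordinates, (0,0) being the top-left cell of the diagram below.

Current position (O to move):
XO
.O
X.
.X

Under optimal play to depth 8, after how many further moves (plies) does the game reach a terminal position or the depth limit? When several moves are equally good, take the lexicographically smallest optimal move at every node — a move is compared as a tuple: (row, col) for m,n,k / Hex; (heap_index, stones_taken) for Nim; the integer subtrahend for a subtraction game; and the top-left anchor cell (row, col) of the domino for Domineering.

PV length from [XO/.O/X./.X]: 1 ply

ply 1, O at XO/.O/X./.X | (1,0)=+0→XO/OO/X./.X; (2,1)=+1→XO/.O/XO/.X*; (3,0)=-1→XO/.O/X./OX
ply 2: XO/.O/XO/.X is terminal -1 (X); from XO/.O/X./.X depth 8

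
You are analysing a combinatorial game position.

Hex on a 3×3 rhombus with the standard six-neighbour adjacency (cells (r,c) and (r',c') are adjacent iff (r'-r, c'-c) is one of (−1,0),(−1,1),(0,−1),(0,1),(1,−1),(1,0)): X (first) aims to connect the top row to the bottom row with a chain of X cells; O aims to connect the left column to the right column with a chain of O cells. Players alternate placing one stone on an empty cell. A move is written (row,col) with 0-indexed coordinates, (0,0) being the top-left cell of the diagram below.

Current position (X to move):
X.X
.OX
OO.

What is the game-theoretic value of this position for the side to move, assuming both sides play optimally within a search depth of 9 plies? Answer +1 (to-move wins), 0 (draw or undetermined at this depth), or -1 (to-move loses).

p1 X@[X.X/.OX/OO.]: (0,1)[XXX/.OX/OO.]-1 (1,0)[X.X/XOX/OO.]-1 (2,2)[X.X/.OX/OOX]+1*
p2 O@[X.X/.OX/OOX] terminal -1; root [X.X/.OX/OO.] d9

value(X.X/.OX/OO., X) = +1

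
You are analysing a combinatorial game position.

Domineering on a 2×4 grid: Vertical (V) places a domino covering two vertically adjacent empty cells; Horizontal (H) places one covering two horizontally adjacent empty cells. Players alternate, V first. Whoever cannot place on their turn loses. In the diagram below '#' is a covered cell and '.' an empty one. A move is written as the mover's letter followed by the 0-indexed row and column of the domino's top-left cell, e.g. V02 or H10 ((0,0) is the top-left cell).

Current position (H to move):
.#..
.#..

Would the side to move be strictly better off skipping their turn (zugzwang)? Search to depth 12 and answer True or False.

p1 H@[.#../.#..]: H02[.###/.#..]+1* H12[.#../.###]+1
p2 V@[.###/.#..]: V00[####/##..]-1*
p3 H@[####/##..]: H12[####/####]+1*
p4 V@[####/####] terminal -1; root [.#../.#..] d12
pass branch (V moves first from the same position):
  | p1 V@[.#../.#..]: V00[##../##..]-1 V02[.##./.##.]+1* V03[.#.#/.#.#]+1
  | p2 H@[.##./.##.] terminal -1; root [.#../.#..] d12
H moving scores +1; H passing scores -1

zugzwang(.#../.#.., H) = False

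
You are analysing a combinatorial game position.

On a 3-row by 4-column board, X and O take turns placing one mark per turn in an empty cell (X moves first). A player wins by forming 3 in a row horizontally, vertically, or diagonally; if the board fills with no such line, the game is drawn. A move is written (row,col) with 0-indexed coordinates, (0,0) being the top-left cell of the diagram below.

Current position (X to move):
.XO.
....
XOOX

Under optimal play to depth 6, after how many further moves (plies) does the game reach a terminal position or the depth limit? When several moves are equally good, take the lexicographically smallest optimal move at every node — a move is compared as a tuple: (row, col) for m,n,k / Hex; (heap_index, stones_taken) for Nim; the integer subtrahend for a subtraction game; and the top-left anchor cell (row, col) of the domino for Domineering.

PV length from [.XO./..../XOOX]: 1 ply

ply 1, X at .XO./..../XOOX | (0,0)=-1→XXO./..../XOOX; (0,3)=-1→.XOX/..../XOOX; (1,0)=-1→.XO./X.../XOOX; (1,1)=-1→.XO./.X../XOOX; (1,2)=+1→.XO./..X./XOOX*; (1,3)=-1→.XO./...X/XOOX
ply 2: .XO./..X./XOOX is terminal -1 (O); from .XO./..../XOOX depth 6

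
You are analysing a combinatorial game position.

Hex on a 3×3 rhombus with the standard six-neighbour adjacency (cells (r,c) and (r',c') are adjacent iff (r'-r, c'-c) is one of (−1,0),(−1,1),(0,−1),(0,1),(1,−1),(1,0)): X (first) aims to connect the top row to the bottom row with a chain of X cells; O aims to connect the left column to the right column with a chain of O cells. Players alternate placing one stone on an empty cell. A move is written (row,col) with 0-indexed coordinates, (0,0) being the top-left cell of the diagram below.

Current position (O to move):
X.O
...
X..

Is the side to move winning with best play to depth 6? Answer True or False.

ply 1, O at X.O/.../X.. | (0,1)=-1→XOO/.../X..; (1,0)=+1→X.O/O../X..*; (1,1)=-1→X.O/.O./X..; (1,2)=-1→X.O/..O/X..; (2,1)=-1→X.O/.../XO.; (2,2)=-1→X.O/.../X.O
ply 2, X at X.O/O../X.. | (0,1)=-1→XXO/O../X..*; (1,1)=-1→X.O/OX./X..; (1,2)=-1→X.O/O.X/X..; (2,1)=-1→X.O/O../XX.; (2,2)=-1→X.O/O../X.X
ply 3, O at XXO/O../X.. | (1,1)=+1→XXO/OO./X..*; (1,2)=-1→XXO/O.O/X..; (2,1)=-1→XXO/O../XO.; (2,2)=-1→XXO/O../X.O
ply 4: XXO/OO./X.. is terminal -1 (X); from X.O/.../X.. depth 6

O winning at [X.O/.../X..]: True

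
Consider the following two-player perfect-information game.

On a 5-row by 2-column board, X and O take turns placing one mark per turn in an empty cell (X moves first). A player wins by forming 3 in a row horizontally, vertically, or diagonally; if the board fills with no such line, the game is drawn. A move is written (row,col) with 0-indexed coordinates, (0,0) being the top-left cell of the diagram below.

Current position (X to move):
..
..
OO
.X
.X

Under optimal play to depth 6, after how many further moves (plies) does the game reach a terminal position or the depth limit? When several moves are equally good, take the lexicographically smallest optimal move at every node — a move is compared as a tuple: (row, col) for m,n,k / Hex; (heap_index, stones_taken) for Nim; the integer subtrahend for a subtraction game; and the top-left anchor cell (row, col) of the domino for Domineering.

PV length from [../../OO/.X/.X]: 6 plies

p1 X@[../../OO/.X/.X]: (0,0)[X./../OO/.X/.X]-1 (0,1)[.X/../OO/.X/.X]-1 (1,0)[../X./OO/.X/.X]+0* (1,1)[../.X/OO/.X/.X]-1 (3,0)[../../OO/XX/.X]+0 (4,0)[../../OO/.X/XX]-1
p2 O@[../X./OO/.X/.X]: (0,0)[O./X./OO/.X/.X]+0* (0,1)[.O/X./OO/.X/.X]+0 (1,1)[../XO/OO/.X/.X]+0 (3,0)[../X./OO/OX/.X]+0 (4,0)[../X./OO/.X/OX]+0
p3 X@[O./X./OO/.X/.X]: (0,1)[OX/X./OO/.X/.X]+0* (1,1)[O./XX/OO/.X/.X]+0 (3,0)[O./X./OO/XX/.X]+0 (4,0)[O./X./OO/.X/XX]+0
p4 O@[OX/X./OO/.X/.X]: (1,1)[OX/XO/OO/.X/.X]+0* (3,0)[OX/X./OO/OX/.X]+0 (4,0)[OX/X./OO/.X/OX]+0
p5 X@[OX/XO/OO/.X/.X]: (3,0)[OX/XO/OO/XX/.X]+0* (4,0)[OX/XO/OO/.X/XX]+0
p6 O@[OX/XO/OO/XX/.X]: (4,0)[OX/XO/OO/XX/OX]+0*
p7 X@[OX/XO/OO/XX/OX] terminal +0; root [../../OO/.X/.X] d6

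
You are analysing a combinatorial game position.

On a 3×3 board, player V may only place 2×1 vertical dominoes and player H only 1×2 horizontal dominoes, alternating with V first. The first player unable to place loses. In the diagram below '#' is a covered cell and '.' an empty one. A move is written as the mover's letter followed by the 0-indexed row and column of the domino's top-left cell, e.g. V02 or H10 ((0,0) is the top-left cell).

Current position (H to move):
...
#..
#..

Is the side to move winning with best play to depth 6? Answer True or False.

H winning at [.../#../#..]: True

[.../#../#..] H move#1: H00:-1/##./#../#.., H01:-1/.##/#../#.., H11:+1/.../###/#..*, H21:-1/.../#../###
[.../###/#..] end (terminal -1, V#2); searched .../#../#.. to 6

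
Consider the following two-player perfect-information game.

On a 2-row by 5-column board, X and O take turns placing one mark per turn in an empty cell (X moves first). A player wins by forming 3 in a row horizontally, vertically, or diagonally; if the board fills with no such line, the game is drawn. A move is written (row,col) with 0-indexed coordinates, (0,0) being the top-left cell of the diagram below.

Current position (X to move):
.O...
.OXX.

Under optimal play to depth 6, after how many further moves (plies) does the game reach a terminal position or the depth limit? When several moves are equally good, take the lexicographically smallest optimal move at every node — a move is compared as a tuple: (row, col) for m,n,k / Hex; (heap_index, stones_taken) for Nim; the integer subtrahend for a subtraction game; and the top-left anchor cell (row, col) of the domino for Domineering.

PV length from [.O.../.OXX.]: 1 ply

ply 1, X at .O.../.OXX. | (0,0)=+0→XO.../.OXX.; (0,2)=+0→.OX../.OXX.; (0,3)=+0→.O.X./.OXX.; (0,4)=+0→.O..X/.OXX.; (1,0)=+0→.O.../XOXX.; (1,4)=+1→.O.../.OXXX*
ply 2: .O.../.OXXX is terminal -1 (O); from .O.../.OXX. depth 6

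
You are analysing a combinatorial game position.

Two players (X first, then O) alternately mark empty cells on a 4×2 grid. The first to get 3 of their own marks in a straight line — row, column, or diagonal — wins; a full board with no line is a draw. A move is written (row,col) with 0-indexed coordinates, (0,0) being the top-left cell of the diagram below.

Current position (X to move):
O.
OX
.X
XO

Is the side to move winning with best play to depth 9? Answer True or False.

p1 X@[O./OX/.X/XO]: (0,1)[OX/OX/.X/XO]+1* (2,0)[O./OX/XX/XO]+0
p2 O@[OX/OX/.X/XO] terminal -1; root [O./OX/.X/XO] d9

X winning at [O./OX/.X/XO]: True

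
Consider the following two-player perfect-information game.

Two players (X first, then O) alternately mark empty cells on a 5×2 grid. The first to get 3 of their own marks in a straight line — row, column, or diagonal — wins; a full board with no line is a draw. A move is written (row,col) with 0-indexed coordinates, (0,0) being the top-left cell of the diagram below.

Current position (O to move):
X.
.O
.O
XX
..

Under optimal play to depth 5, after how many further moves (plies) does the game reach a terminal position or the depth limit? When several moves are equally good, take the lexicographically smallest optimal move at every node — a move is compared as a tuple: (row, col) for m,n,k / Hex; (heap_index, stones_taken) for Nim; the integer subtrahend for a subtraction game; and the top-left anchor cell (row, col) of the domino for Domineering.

PV length from [X./.O/.O/XX/..]: 1 ply

[X./.O/.O/XX/..] O move#1: (0,1):+1/XO/.O/.O/XX/..*, (1,0):+0/X./OO/.O/XX/.., (2,0):+0/X./.O/OO/XX/.., (4,0):+0/X./.O/.O/XX/O., (4,1):+0/X./.O/.O/XX/.O
[XO/.O/.O/XX/..] end (terminal -1, X#2); searched X./.O/.O/XX/.. to 5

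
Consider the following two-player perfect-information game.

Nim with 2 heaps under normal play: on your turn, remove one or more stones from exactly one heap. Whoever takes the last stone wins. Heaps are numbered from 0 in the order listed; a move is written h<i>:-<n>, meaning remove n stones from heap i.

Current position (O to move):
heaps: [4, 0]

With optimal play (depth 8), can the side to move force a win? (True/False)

O winning at [(4,0)]: True

[(4,0)] O move#1: h0:-1:-1/(3,0), h0:-2:-1/(2,0), h0:-3:-1/(1,0), h0:-4:+1/(0,0)*
[(0,0)] end (terminal -1, X#2); searched (4,0) to 8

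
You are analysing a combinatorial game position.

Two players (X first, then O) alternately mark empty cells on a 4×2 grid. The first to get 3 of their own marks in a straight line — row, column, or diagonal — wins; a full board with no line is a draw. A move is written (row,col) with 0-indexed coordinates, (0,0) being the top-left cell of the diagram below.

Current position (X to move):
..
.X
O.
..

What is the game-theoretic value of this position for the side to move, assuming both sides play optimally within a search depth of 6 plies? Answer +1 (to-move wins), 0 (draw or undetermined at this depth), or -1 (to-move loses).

p1 X@[../.X/O./..]: (0,0)[X./.X/O./..]+0 (0,1)[.X/.X/O./..]+0 (1,0)[../XX/O./..]+0 (2,1)[../.X/OX/..]+1* (3,0)[../.X/O./X.]+0 (3,1)[../.X/O./.X]+0
p2 O@[../.X/OX/..]: (0,0)[O./.X/OX/..]-1* (0,1)[.O/.X/OX/..]-1 (1,0)[../OX/OX/..]-1 (3,0)[../.X/OX/O.]-1 (3,1)[../.X/OX/.O]-1
p3 X@[O./.X/OX/..]: (0,1)[OX/.X/OX/..]+1* (1,0)[O./XX/OX/..]+1 (3,0)[O./.X/OX/X.]-1 (3,1)[O./.X/OX/.X]+1
p4 O@[OX/.X/OX/..] terminal -1; root [../.X/O./..] d6

value(../.X/O./.., X) = +1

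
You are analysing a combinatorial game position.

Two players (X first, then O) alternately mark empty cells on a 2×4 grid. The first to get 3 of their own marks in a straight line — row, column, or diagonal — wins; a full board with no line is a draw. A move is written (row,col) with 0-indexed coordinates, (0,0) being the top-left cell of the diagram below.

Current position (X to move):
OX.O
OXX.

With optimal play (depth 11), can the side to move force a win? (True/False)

p1 X@[OX.O/OXX.]: (0,2)[OXXO/OXX.]+0 (1,3)[OX.O/OXXX]+1*
p2 O@[OX.O/OXXX] terminal -1; root [OX.O/OXX.] d11

X winning at [OX.O/OXX.]: True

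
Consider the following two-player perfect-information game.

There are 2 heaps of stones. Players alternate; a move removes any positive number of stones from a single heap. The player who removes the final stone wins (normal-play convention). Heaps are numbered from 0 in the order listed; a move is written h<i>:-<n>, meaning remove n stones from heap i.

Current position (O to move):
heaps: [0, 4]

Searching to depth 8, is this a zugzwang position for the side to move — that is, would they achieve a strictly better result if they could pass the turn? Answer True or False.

[(0,4)] O move#1: h1:-1:-1/(0,3), h1:-2:-1/(0,2), h1:-3:-1/(0,1), h1:-4:+1/(0,0)*
[(0,0)] end (terminal -1, X#2); searched (0,4) to 8
if O skipped the turn, X would face:
~ [(0,4)] X move#1: h1:-1:-1/(0,3), h1:-2:-1/(0,2), h1:-3:-1/(0,1), h1:-4:+1/(0,0)*
~ [(0,0)] end (terminal -1, O#2); searched (0,4) to 8
compare (O): move=+1 vs pass=-1

zugzwang((0,4), O) = False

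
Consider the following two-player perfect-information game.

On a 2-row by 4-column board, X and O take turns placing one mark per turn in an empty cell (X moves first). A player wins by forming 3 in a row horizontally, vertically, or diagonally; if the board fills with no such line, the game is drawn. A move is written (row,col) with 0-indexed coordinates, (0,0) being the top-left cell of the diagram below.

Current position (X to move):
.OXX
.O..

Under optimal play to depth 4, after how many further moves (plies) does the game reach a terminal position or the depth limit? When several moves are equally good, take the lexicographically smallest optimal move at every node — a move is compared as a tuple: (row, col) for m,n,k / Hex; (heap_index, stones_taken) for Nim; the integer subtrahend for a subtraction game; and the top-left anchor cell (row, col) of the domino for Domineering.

ply 1, X at .OXX/.O.. | (0,0)=-1→XOXX/.O..; (1,0)=+0→.OXX/XO..*; (1,2)=+0→.OXX/.OX.; (1,3)=+0→.OXX/.O.X
ply 2, O at .OXX/XO.. | (0,0)=+0→OOXX/XO..*; (1,2)=+0→.OXX/XOO.; (1,3)=+0→.OXX/XO.O
ply 3, X at OOXX/XO.. | (1,2)=+0→OOXX/XOX.*; (1,3)=+0→OOXX/XO.X
ply 4, O at OOXX/XOX. | (1,3)=+0→OOXX/XOXO*
ply 5: OOXX/XOXO is terminal +0 (X); from .OXX/.O.. depth 4

PV length from [.OXX/.O..]: 4 plies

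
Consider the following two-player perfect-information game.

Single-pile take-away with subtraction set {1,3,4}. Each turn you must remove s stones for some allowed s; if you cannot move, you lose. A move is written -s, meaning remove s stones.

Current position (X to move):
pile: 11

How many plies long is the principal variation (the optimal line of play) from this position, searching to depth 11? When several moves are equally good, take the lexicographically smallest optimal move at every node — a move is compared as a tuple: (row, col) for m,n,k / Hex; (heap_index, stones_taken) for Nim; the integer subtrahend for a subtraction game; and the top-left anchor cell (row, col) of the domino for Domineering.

ply 1, X at 11 | -1=-1→10; -3=-1→8; -4=+1→7*
ply 2, O at 7 | -1=-1→6*; -3=-1→4; -4=-1→3
ply 3, X at 6 | -1=-1→5; -3=-1→3; -4=+1→2*
ply 4, O at 2 | -1=-1→1*
ply 5, X at 1 | -1=+1→0*
ply 6: 0 is terminal -1 (O); from 11 depth 11

PV length from [11]: 5 plies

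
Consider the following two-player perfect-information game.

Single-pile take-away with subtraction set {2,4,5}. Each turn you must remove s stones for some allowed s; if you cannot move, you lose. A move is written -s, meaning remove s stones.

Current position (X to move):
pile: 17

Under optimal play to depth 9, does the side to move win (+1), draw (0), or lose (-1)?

value(17, X) = +1

p1 X@[17]: -2[15]+1* -4[13]-1 -5[12]-1
p2 O@[15]: -2[13]-1* -4[11]-1 -5[10]-1
p3 X@[13]: -2[11]-1 -4[9]-1 -5[8]+1*
p4 O@[8]: -2[6]-1* -4[4]-1 -5[3]-1
p5 X@[6]: -2[4]-1 -4[2]-1 -5[1]+1*
p6 O@[1] terminal -1; root [17] d9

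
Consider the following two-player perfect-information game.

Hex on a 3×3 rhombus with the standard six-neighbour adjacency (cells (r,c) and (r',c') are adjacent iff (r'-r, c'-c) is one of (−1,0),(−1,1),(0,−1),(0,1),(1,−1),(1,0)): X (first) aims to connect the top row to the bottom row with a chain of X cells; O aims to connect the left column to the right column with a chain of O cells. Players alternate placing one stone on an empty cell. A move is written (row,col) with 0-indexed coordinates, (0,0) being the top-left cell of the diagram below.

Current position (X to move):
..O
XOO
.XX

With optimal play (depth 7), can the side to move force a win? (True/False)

X winning at [..O/XOO/.XX]: True

[..O/XOO/.XX] X move#1: (0,0):-1/X.O/XOO/.XX, (0,1):-1/.XO/XOO/.XX, (2,0):+1/..O/XOO/XXX*
[..O/XOO/XXX] O move#2: (0,0):-1/O.O/XOO/XXX*, (0,1):-1/.OO/XOO/XXX
[O.O/XOO/XXX] X move#3: (0,1):+1/OXO/XOO/XXX*
[OXO/XOO/XXX] end (terminal -1, O#4); searched ..O/XOO/.XX to 7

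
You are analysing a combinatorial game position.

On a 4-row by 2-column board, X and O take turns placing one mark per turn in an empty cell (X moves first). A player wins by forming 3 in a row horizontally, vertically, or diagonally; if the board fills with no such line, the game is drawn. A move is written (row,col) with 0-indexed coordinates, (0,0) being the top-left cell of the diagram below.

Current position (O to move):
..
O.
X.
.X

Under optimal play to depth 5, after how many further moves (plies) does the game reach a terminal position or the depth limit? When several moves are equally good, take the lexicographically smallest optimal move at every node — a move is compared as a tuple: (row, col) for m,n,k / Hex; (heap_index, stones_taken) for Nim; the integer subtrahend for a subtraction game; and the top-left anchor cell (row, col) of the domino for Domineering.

PV length from [../O./X./.X]: 5 plies

p1 O@[../O./X./.X]: (0,0)[O./O./X./.X]+0* (0,1)[.O/O./X./.X]+0 (1,1)[../OO/X./.X]+0 (2,1)[../O./XO/.X]+0 (3,0)[../O./X./OX]+0
p2 X@[O./O./X./.X]: (0,1)[OX/O./X./.X]+0* (1,1)[O./OX/X./.X]+0 (2,1)[O./O./XX/.X]+0 (3,0)[O./O./X./XX]+0
p3 O@[OX/O./X./.X]: (1,1)[OX/OO/X./.X]+0* (2,1)[OX/O./XO/.X]+0 (3,0)[OX/O./X./OX]+0
p4 X@[OX/OO/X./.X]: (2,1)[OX/OO/XX/.X]+0* (3,0)[OX/OO/X./XX]+0
p5 O@[OX/OO/XX/.X]: (3,0)[OX/OO/XX/OX]+0*
p6 X@[OX/OO/XX/OX] terminal +0; root [../O./X./.X] d5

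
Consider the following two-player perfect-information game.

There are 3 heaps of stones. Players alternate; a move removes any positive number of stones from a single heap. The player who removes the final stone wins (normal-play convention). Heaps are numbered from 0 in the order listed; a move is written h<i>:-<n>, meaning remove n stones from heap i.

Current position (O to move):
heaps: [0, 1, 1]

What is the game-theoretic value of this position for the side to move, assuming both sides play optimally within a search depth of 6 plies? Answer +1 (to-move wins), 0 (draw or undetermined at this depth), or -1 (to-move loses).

p1 O@[(0,1,1)]: h1:-1[(0,0,1)]-1* h2:-1[(0,1,0)]-1
p2 X@[(0,0,1)]: h2:-1[(0,0,0)]+1*
p3 O@[(0,0,0)] terminal -1; root [(0,1,1)] d6

value((0,1,1), O) = -1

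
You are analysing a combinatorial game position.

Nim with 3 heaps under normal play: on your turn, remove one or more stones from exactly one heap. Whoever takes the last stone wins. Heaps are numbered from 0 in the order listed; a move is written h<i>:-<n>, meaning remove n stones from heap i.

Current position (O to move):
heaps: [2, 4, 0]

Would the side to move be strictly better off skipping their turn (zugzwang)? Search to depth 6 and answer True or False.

p1 O@[(2,4,0)]: h0:-1[(1,4,0)]-1 h0:-2[(0,4,0)]-1 h1:-1[(2,3,0)]-1 h1:-2[(2,2,0)]+1* h1:-3[(2,1,0)]-1 h1:-4[(2,0,0)]-1
p2 X@[(2,2,0)]: h0:-1[(1,2,0)]-1* h0:-2[(0,2,0)]-1 h1:-1[(2,1,0)]-1 h1:-2[(2,0,0)]-1
p3 O@[(1,2,0)]: h0:-1[(0,2,0)]-1 h1:-1[(1,1,0)]+1* h1:-2[(1,0,0)]-1
p4 X@[(1,1,0)]: h0:-1[(0,1,0)]-1* h1:-1[(1,0,0)]-1
p5 O@[(0,1,0)]: h1:-1[(0,0,0)]+1*
p6 X@[(0,0,0)] terminal -1; root [(2,4,0)] d6
pass branch (X moves first from the same position):
  | p1 X@[(2,4,0)]: h0:-1[(1,4,0)]-1 h0:-2[(0,4,0)]-1 h1:-1[(2,3,0)]-1 h1:-2[(2,2,0)]+1* h1:-3[(2,1,0)]-1 h1:-4[(2,0,0)]-1
  | p2 O@[(2,2,0)]: h0:-1[(1,2,0)]-1* h0:-2[(0,2,0)]-1 h1:-1[(2,1,0)]-1 h1:-2[(2,0,0)]-1
  | p3 X@[(1,2,0)]: h0:-1[(0,2,0)]-1 h1:-1[(1,1,0)]+1* h1:-2[(1,0,0)]-1
  | p4 O@[(1,1,0)]: h0:-1[(0,1,0)]-1* h1:-1[(1,0,0)]-1
  | p5 X@[(0,1,0)]: h1:-1[(0,0,0)]+1*
  | p6 O@[(0,0,0)] terminal -1; root [(2,4,0)] d6
O moving scores +1; O passing scores -1

zugzwang((2,4,0), O) = False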